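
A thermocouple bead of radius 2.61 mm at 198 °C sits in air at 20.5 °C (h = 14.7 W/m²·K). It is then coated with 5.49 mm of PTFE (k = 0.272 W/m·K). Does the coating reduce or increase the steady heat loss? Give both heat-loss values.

Critical radius for a sphere: r_cr = 2k/h = 0.0370 m = 3.70 cm.
Outer radius after coating: r₂ = 0.00261 + 0.00549 = 0.00810 m.
Since r₁ < r_cr and r₂ ≤ r_cr, the coating moves toward the maximum at r_cr — heat loss rises.
Bare: R = 1/(4πr₁²h) = 794.7 K/W; Q = 177.5/794.7 = 0.223 W.
Coated: R = R_cond + R_conv = 158.5 K/W; Q = 177.5/158.5 = 1.12 W.

increases: 0.223 → 1.12 W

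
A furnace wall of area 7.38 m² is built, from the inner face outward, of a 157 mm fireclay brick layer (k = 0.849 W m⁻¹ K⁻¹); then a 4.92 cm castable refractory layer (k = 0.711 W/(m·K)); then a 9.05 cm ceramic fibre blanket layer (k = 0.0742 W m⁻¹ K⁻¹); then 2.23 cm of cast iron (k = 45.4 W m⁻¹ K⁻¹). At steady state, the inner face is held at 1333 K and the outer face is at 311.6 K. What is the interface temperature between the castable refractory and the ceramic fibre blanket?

Treat each layer as a resistance in series:
  R_fireclay brick = L/(kA) = 0.157/(0.849·7.38) = 0.02506 K/W
  R_castable refractory = L/(kA) = 0.0492/(0.711·7.38) = 0.009376 K/W
  R_ceramic fibre blanket = L/(kA) = 0.0905/(0.0742·7.38) = 0.1653 K/W
  R_cast iron = L/(kA) = 0.0223/(45.4·7.38) = 6.656×10^-5 K/W
ΣR = 0.02506 + 0.009376 + 0.1653 + 6.656×10^-5 = 0.1998 K/W
Q = ΔT/ΣR = (1333 K − 311.6 K)/0.1998 = 5112 W
From the inner boundary to the castable refractory/ceramic fibre blanket interface, ΣR_partial = 0.03444 K/W.
T_interface = T_in − Q·ΣR_partial = 1333 K − (5112)(0.03444) = 1157 K

T = 1157 K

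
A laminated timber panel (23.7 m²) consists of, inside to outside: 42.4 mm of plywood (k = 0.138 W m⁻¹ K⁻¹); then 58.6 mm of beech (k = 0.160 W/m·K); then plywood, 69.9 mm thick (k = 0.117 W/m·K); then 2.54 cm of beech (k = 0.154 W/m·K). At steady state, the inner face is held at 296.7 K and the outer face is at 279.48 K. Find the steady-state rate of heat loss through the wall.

Q = 284 W

Treat each layer as a resistance in series:
  R_plywood = L/(kA) = 0.0424/(0.138·23.7) = 0.01296 K/W
  R_beech = L/(kA) = 0.0586/(0.160·23.7) = 0.01545 K/W
  R_plywood = L/(kA) = 0.0699/(0.117·23.7) = 0.02521 K/W
  R_beech = L/(kA) = 0.0254/(0.154·23.7) = 0.006959 K/W
ΣR = 0.01296 + 0.01545 + 0.02521 + 0.006959 = 0.06058 K/W
Q = ΔT/ΣR = (296.7 K − 279.48 K)/0.06058 = 284 W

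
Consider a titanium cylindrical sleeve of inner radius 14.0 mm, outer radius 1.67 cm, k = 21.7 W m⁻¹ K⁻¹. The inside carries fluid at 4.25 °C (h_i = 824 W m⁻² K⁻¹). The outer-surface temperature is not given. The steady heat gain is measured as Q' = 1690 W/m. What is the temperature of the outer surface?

T_out = 29.8 °C

Series resistances:
  R'_conv,in = 1/(2πr h) = 1/(2π·0.0140·824) = 0.01380 m·K/W
  R'_titanium = ln(0.0167/0.0140)/(2πk) = 0.1764/(2π·21.7) = 0.001293 m·K/W
ΣR = 0.01509 m·K/W
ΔT = Q'·ΣR = 1690 × 0.01509 = 25.50 K
Heat flows inward, so T_out = T_in + ΔT = 4.25 + 25.50 = 29.8 °C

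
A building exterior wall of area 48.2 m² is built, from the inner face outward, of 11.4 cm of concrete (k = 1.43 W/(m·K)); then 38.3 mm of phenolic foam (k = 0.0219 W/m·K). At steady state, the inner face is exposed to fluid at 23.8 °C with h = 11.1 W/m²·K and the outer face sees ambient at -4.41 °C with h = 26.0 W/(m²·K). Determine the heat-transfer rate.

Q = 695 W

Resistance network (inner→outer):
  R_conv,in = 1/(hA) = 1/(11.1·48.2) = 0.001869 K/W
  R_concrete = L/(kA) = 0.114/(1.43·48.2) = 0.001654 K/W
  R_phenolic foam = L/(kA) = 0.0383/(0.0219·48.2) = 0.03628 K/W
  R_conv,out = 1/(hA) = 1/(26.0·48.2) = 7.980×10^-4 K/W
ΣR = 0.001869 + 0.001654 + 0.03628 + 7.980×10^-4 = 0.04060 K/W
Q = ΔT/ΣR = (23.8 °C − -4.41 °C)/0.04060 = 695 W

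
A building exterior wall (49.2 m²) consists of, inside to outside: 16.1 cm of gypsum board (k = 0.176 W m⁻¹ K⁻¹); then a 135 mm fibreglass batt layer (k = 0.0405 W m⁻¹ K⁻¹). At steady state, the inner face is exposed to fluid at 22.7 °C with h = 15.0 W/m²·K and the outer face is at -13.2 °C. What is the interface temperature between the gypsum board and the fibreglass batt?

Treat each layer as a resistance in series:
  R_conv,in = 1/(hA) = 1/(15.0·49.2) = 0.001355 K/W
  R_gypsum board = L/(kA) = 0.161/(0.176·49.2) = 0.01859 K/W
  R_fibreglass batt = L/(kA) = 0.135/(0.0405·49.2) = 0.06775 K/W
ΣR = 0.001355 + 0.01859 + 0.06775 = 0.08770 K/W
Q = ΔT/ΣR = (22.7 °C − -13.2 °C)/0.08770 = 409.4 W
From the inner boundary to the gypsum board/fibreglass batt interface, ΣR_partial = 0.01994 K/W.
T_interface = T_in − Q·ΣR_partial = 22.7 °C − (409.4)(0.01994) = 14.5 °C

T = 14.5 °C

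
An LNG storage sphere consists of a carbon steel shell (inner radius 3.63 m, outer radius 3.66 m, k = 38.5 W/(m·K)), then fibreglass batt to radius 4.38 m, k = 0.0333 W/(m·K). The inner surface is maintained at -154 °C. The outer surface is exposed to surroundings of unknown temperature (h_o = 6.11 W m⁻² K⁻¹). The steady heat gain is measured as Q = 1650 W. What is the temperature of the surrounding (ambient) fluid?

T_out = 24.2 °C

Sum the resistances:
  R_carbon steel = (1/3.63 − 1/3.66)/(4πk) = 0.002258/(4π·38.5) = 4.667×10^-6 K/W
  R_fibreglass batt = (1/3.66 − 1/4.38)/(4πk) = 0.04491/(4π·0.0333) = 0.1073 K/W
  R_conv,out = 1/(4πr²h) = 1/(4π·4.38²·6.11) = 6.789×10^-4 K/W
ΣR = 0.1080 K/W
ΔT = Q·ΣR = 1650 × 0.1080 = 178.2 K
Heat flows inward, so T_out = T_in + ΔT = -154 + 178.2 = 24.2 °C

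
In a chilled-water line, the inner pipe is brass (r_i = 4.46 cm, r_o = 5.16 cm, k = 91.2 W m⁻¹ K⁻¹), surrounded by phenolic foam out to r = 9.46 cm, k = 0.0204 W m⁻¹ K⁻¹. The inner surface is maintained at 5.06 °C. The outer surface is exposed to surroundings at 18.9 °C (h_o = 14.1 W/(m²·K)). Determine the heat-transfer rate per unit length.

Q' = 2.85 W/m

Resistance network (inner→outer):
  R'_brass = ln(0.0516/0.0446)/(2πk) = 0.1458/(2π·91.2) = 2.544×10^-4 m·K/W
  R'_phenolic foam = ln(0.0946/0.0516)/(2πk) = 0.6061/(2π·0.0204) = 4.729 m·K/W
  R'_conv,out = 1/(2πr h) = 1/(2π·0.0946·14.1) = 0.1193 m·K/W
ΣR = 2.544×10^-4 + 4.729 + 0.1193 = 4.849 m·K/W
Q' = ΔT/ΣR = (5.06 °C − 18.9 °C)/4.849 = -2.85 W/m
(Negative Q' ⇒ heat flows inward; heat gain = 2.85 W/m.)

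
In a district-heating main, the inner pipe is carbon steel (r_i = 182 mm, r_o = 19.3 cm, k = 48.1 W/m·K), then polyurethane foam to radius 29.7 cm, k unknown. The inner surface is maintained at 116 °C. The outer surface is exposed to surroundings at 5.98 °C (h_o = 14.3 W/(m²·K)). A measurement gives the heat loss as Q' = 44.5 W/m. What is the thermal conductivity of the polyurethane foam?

k = 0.0282 W/m·K

ΣR = ΔT/Q' = |116 − 5.98|/44.5 = 2.472 m·K/W
Known resistances:
  R'_carbon steel = ln(0.193/0.182)/(2πk) = 0.05868/(2π·48.1) = 1.942×10^-4 m·K/W
  R'_conv,out = 1/(2πr h) = 1/(2π·0.297·14.3) = 0.03747 m·K/W
R_polyurethane foam = ΣR − ΣR_known = 2.472 − 0.03766 = 2.434 m·K/W
ln(r₂/r₁)/(2πk) = 2.434 ⇒ k = 0.4310/(2π·2.434) = 0.0282 W/m·K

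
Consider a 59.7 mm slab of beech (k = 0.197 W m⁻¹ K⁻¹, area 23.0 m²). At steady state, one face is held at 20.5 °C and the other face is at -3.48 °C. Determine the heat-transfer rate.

Q = kA·ΔT/L = 0.197 × 23.0 × |20.5 °C − -3.48 °C| / 0.0597 = 1820 W

Q = 1820 W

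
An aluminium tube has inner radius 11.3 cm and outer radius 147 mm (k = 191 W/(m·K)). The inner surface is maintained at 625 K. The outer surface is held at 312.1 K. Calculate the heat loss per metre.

Q' = 2πk·ΔT/ln(r₂/r₁) = 2π × 191 × 312.9 / ln(0.147/0.113) = 1.43×10^6 W/m

Q' = 1.43×10^6 W/m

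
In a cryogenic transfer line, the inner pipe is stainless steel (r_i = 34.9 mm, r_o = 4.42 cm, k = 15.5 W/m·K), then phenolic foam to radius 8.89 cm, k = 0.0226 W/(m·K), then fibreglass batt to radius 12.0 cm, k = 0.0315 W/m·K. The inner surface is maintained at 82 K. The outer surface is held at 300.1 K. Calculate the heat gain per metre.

Q' = 33.9 W/m

Treat each layer as a resistance in series:
  R'_stainless steel = ln(0.0442/0.0349)/(2πk) = 0.2362/(2π·15.5) = 0.002426 m·K/W
  R'_phenolic foam = ln(0.0889/0.0442)/(2πk) = 0.6988/(2π·0.0226) = 4.921 m·K/W
  R'_fibreglass batt = ln(0.120/0.0889)/(2πk) = 0.3000/(2π·0.0315) = 1.516 m·K/W
ΣR = 0.002426 + 4.921 + 1.516 = 6.439 m·K/W
Q' = ΔT/ΣR = (82 K − 300.1 K)/6.439 = -33.9 W/m
(Negative Q' ⇒ heat flows inward; heat gain = 33.9 W/m.)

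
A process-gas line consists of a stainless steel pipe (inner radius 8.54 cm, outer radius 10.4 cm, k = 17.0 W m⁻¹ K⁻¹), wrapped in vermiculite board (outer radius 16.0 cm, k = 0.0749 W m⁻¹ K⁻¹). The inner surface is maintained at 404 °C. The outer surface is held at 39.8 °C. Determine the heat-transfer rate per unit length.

Q' = 397 W/m

Series thermal resistances, inner to outer:
  R'_stainless steel = ln(0.104/0.0854)/(2πk) = 0.1970/(2π·17.0) = 0.001845 m·K/W
  R'_vermiculite board = ln(0.160/0.104)/(2πk) = 0.4308/(2π·0.0749) = 0.9154 m·K/W
ΣR = 0.001845 + 0.9154 = 0.9172 m·K/W
Q' = ΔT/ΣR = (404 °C − 39.8 °C)/0.9172 = 397 W/m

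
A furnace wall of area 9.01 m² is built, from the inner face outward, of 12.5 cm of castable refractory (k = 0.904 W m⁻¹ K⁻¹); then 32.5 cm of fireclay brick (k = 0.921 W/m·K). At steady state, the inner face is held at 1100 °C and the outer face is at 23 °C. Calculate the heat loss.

Q = 19.8 kW

Series thermal resistances, inner to outer:
  R_castable refractory = L/(kA) = 0.125/(0.904·9.01) = 0.01535 K/W
  R_fireclay brick = L/(kA) = 0.325/(0.921·9.01) = 0.03917 K/W
ΣR = 0.01535 + 0.03917 = 0.05452 K/W
Q = ΔT/ΣR = (1100 °C − 23 °C)/0.05452 = 19800 W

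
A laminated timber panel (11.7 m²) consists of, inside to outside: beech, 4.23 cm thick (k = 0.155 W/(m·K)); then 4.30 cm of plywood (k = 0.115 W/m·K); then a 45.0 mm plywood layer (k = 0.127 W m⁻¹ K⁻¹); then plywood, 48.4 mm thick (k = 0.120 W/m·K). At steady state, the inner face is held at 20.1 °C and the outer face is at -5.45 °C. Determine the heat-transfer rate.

Q = 213 W

Series thermal resistances, inner to outer:
  R_beech = L/(kA) = 0.0423/(0.155·11.7) = 0.02333 K/W
  R_plywood = L/(kA) = 0.0430/(0.115·11.7) = 0.03196 K/W
  R_plywood = L/(kA) = 0.0450/(0.127·11.7) = 0.03028 K/W
  R_plywood = L/(kA) = 0.0484/(0.120·11.7) = 0.03447 K/W
ΣR = 0.02333 + 0.03196 + 0.03028 + 0.03447 = 0.1200 K/W
Q = ΔT/ΣR = (20.1 °C − -5.45 °C)/0.1200 = 213 W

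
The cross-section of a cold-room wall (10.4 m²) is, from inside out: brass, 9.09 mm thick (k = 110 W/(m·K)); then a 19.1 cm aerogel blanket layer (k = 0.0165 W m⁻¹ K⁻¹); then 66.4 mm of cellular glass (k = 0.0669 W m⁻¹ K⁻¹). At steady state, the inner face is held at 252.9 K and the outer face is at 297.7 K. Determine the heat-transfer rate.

Q = 37.1 W

Resistance network (inner→outer):
  R_brass = L/(kA) = 0.00909/(110·10.4) = 7.946×10^-6 K/W
  R_aerogel blanket = L/(kA) = 0.191/(0.0165·10.4) = 1.113 K/W
  R_cellular glass = L/(kA) = 0.0664/(0.0669·10.4) = 0.09544 K/W
ΣR = 7.946×10^-6 + 1.113 + 0.09544 = 1.208 K/W
Q = ΔT/ΣR = (252.9 K − 297.7 K)/1.208 = -37.1 W
(Negative Q ⇒ heat flows inward; heat gain = 37.1 W.)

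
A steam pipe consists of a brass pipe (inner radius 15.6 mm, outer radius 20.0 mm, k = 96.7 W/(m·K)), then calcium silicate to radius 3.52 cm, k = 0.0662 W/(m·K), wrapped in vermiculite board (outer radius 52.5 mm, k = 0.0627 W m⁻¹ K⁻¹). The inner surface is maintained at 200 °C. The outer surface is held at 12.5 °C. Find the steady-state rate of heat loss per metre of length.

Series thermal resistances, inner to outer:
  R'_brass = ln(0.0200/0.0156)/(2πk) = 0.2485/(2π·96.7) = 4.089×10^-4 m·K/W
  R'_calcium silicate = ln(0.0352/0.0200)/(2πk) = 0.5653/(2π·0.0662) = 1.359 m·K/W
  R'_vermiculite board = ln(0.0525/0.0352)/(2πk) = 0.3998/(2π·0.0627) = 1.015 m·K/W
ΣR = 4.089×10^-4 + 1.359 + 1.015 = 2.374 m·K/W
Q' = ΔT/ΣR = (200 °C − 12.5 °C)/2.374 = 79.0 W/m

Q' = 79.0 W/m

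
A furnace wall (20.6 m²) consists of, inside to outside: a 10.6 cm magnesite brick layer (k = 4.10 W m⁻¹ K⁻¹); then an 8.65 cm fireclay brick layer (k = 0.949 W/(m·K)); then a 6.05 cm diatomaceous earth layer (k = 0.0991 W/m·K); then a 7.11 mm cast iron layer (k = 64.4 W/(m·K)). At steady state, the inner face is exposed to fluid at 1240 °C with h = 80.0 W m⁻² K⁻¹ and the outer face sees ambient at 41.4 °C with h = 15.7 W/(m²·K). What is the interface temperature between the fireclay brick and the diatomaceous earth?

T = 1047 °C

Resistance network (inner→outer):
  R_conv,in = 1/(hA) = 1/(80.0·20.6) = 6.068×10^-4 K/W
  R_magnesite brick = L/(kA) = 0.106/(4.10·20.6) = 0.001255 K/W
  R_fireclay brick = L/(kA) = 0.0865/(0.949·20.6) = 0.004425 K/W
  R_diatomaceous earth = L/(kA) = 0.0605/(0.0991·20.6) = 0.02964 K/W
  R_cast iron = L/(kA) = 0.00711/(64.4·20.6) = 5.359×10^-6 K/W
  R_conv,out = 1/(hA) = 1/(15.7·20.6) = 0.003092 K/W
ΣR = 6.068×10^-4 + 0.001255 + 0.004425 + 0.02964 + 5.359×10^-6 + 0.003092 = 0.03902 K/W
Q = ΔT/ΣR = (1240 °C − 41.4 °C)/0.03902 = 30720 W
From the inner boundary to the fireclay brick/diatomaceous earth interface, ΣR_partial = 0.006287 K/W.
T_interface = T_in − Q·ΣR_partial = 1240 °C − (30720)(0.006287) = 1047 °C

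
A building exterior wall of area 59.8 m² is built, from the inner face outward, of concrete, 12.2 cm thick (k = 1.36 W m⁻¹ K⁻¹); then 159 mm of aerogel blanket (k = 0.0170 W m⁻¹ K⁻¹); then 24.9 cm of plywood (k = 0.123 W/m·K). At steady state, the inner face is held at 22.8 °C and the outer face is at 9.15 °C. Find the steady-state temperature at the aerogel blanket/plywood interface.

Treat each layer as a resistance in series:
  R_concrete = L/(kA) = 0.122/(1.36·59.8) = 0.001500 K/W
  R_aerogel blanket = L/(kA) = 0.159/(0.0170·59.8) = 0.1564 K/W
  R_plywood = L/(kA) = 0.249/(0.123·59.8) = 0.03385 K/W
ΣR = 0.001500 + 0.1564 + 0.03385 = 0.1918 K/W
Q = ΔT/ΣR = (22.8 °C − 9.15 °C)/0.1918 = 71.17 W
From the inner boundary to the aerogel blanket/plywood interface, ΣR_partial = 0.1579 K/W.
T_interface = T_in − Q·ΣR_partial = 22.8 °C − (71.17)(0.1579) = 11.6 °C

T = 11.6 °C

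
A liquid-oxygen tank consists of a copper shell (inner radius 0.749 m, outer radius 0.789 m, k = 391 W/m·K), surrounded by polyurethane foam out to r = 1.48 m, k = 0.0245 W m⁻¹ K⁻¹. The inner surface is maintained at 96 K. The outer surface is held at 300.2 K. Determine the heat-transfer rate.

Q = 106 W

Treat each layer as a resistance in series:
  R_copper = (1/0.749 − 1/0.789)/(4πk) = 0.06769/(4π·391) = 1.378×10^-5 K/W
  R_polyurethane foam = (1/0.789 − 1/1.48)/(4πk) = 0.5918/(4π·0.0245) = 1.922 K/W
ΣR = 1.378×10^-5 + 1.922 = 1.922 K/W
Q = ΔT/ΣR = (96 K − 300.2 K)/1.922 = -106 W
(Negative Q ⇒ heat flows inward; heat gain = 106 W.)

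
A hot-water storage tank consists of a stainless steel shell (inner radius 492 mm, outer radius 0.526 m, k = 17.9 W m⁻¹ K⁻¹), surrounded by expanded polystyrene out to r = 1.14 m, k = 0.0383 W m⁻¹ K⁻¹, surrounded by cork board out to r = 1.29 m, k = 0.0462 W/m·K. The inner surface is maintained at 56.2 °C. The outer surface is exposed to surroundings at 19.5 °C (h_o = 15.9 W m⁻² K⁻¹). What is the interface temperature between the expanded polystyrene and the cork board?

Series thermal resistances, inner to outer:
  R_stainless steel = (1/0.492 − 1/0.526)/(4πk) = 0.1314/(4π·17.9) = 5.841×10^-4 K/W
  R_expanded polystyrene = (1/0.526 − 1/1.14)/(4πk) = 1.024/(4π·0.0383) = 2.127 K/W
  R_cork board = (1/1.14 − 1/1.29)/(4πk) = 0.1020/(4π·0.0462) = 0.1757 K/W
  R_conv,out = 1/(4πr²h) = 1/(4π·1.29²·15.9) = 0.003008 K/W
ΣR = 5.841×10^-4 + 2.127 + 0.1757 + 0.003008 = 2.306 K/W
Q = ΔT/ΣR = (56.2 °C − 19.5 °C)/2.306 = 15.92 W
From the inner boundary to the expanded polystyrene/cork board interface, ΣR_partial = 2.128 K/W.
T_interface = T_in − Q·ΣR_partial = 56.2 °C − (15.92)(2.128) = 22.3 °C

T = 22.3 °C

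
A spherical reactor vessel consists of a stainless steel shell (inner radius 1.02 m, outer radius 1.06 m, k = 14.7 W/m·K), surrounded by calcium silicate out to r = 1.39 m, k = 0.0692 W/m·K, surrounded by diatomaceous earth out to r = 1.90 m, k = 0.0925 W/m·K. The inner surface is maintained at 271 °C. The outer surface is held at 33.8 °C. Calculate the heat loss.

Series thermal resistances, inner to outer:
  R_stainless steel = (1/1.02 − 1/1.06)/(4πk) = 0.03700/(4π·14.7) = 2.003×10^-4 K/W
  R_calcium silicate = (1/1.06 − 1/1.39)/(4πk) = 0.2240/(4π·0.0692) = 0.2576 K/W
  R_diatomaceous earth = (1/1.39 − 1/1.90)/(4πk) = 0.1931/(4π·0.0925) = 0.1661 K/W
ΣR = 2.003×10^-4 + 0.2576 + 0.1661 = 0.4239 K/W
Q = ΔT/ΣR = (271 °C − 33.8 °C)/0.4239 = 560 W

Q = 560 W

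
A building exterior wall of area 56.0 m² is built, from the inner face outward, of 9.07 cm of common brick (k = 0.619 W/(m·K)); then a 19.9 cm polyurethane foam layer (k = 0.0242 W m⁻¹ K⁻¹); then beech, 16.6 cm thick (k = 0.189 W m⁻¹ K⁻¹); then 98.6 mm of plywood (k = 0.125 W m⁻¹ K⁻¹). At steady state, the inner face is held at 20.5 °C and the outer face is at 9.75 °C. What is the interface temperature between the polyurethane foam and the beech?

T = 11.5 °C

Resistance network (inner→outer):
  R_common brick = L/(kA) = 0.0907/(0.619·56.0) = 0.002617 K/W
  R_polyurethane foam = L/(kA) = 0.199/(0.0242·56.0) = 0.1468 K/W
  R_beech = L/(kA) = 0.166/(0.189·56.0) = 0.01568 K/W
  R_plywood = L/(kA) = 0.0986/(0.125·56.0) = 0.01409 K/W
ΣR = 0.002617 + 0.1468 + 0.01568 + 0.01409 = 0.1792 K/W
Q = ΔT/ΣR = (20.5 °C − 9.75 °C)/0.1792 = 59.99 W
From the inner boundary to the polyurethane foam/beech interface, ΣR_partial = 0.1494 K/W.
T_interface = T_in − Q·ΣR_partial = 20.5 °C − (59.99)(0.1494) = 11.5 °C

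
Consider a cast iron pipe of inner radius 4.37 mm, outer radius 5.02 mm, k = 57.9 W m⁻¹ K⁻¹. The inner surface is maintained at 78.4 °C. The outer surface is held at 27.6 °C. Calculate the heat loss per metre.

Q' = 2πk·ΔT/ln(r₂/r₁) = 2π × 57.9 × 50.8 / ln(0.00502/0.00437) = 1.33×10^5 W/m

Q' = 1.33×10^5 W/m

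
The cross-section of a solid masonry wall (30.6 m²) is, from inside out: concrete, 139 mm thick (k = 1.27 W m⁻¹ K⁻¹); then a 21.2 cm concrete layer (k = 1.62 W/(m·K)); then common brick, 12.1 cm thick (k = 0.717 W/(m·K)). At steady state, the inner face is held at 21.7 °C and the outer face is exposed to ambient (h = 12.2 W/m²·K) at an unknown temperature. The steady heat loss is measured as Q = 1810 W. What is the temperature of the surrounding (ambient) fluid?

T_out = -7.35 °C

Sum the resistances:
  R_concrete = L/(kA) = 0.139/(1.27·30.6) = 0.003577 K/W
  R_concrete = L/(kA) = 0.212/(1.62·30.6) = 0.004277 K/W
  R_common brick = L/(kA) = 0.121/(0.717·30.6) = 0.005515 K/W
  R_conv,out = 1/(hA) = 1/(12.2·30.6) = 0.002679 K/W
ΣR = 0.01605 K/W
ΔT = Q·ΣR = 1810 × 0.01605 = 29.05 K
Heat flows outward, so T_out = T_in − ΔT = 21.7 − 29.05 = -7.35 °C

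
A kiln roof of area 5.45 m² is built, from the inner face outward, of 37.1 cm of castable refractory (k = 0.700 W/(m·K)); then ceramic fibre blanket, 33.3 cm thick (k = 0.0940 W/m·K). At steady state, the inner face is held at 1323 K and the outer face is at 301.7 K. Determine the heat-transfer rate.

Q = 1370 W

Resistance network (inner→outer):
  R_castable refractory = L/(kA) = 0.371/(0.700·5.45) = 0.09725 K/W
  R_ceramic fibre blanket = L/(kA) = 0.333/(0.0940·5.45) = 0.6500 K/W
ΣR = 0.09725 + 0.6500 = 0.7472 K/W
Q = ΔT/ΣR = (1323 K − 301.7 K)/0.7472 = 1370 W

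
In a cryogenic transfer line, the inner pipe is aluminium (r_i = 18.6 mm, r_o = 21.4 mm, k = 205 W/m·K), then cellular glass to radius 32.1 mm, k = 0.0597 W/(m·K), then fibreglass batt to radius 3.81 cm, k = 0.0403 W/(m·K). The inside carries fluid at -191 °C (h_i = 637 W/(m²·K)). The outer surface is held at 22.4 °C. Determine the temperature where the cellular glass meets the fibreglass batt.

T = -59.1 °C

Treat each layer as a resistance in series:
  R'_conv,in = 1/(2πr h) = 1/(2π·0.0186·637) = 0.01343 m·K/W
  R'_aluminium = ln(0.0214/0.0186)/(2πk) = 0.1402/(2π·205) = 1.089×10^-4 m·K/W
  R'_cellular glass = ln(0.0321/0.0214)/(2πk) = 0.4055/(2π·0.0597) = 1.081 m·K/W
  R'_fibreglass batt = ln(0.0381/0.0321)/(2πk) = 0.1714/(2π·0.0403) = 0.6767 m·K/W
ΣR = 0.01343 + 1.089×10^-4 + 1.081 + 0.6767 = 1.771 m·K/W
Q' = ΔT/ΣR = (-191 °C − 22.4 °C)/1.771 = -120.5 W/m
From the inner boundary to the cellular glass/fibreglass batt interface, ΣR_partial = 1.095 m·K/W.
T_interface = T_in − Q'·ΣR_partial = -191 °C − (-120.5)(1.095) = -59.1 °C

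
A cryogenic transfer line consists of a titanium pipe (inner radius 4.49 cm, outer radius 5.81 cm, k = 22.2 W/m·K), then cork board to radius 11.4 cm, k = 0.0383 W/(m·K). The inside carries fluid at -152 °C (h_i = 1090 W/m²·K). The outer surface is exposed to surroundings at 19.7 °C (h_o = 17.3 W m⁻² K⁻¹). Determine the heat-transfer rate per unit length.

Q' = 59.5 W/m

Resistance network (inner→outer):
  R'_conv,in = 1/(2πr h) = 1/(2π·0.0449·1090) = 0.003252 m·K/W
  R'_titanium = ln(0.0581/0.0449)/(2πk) = 0.2577/(2π·22.2) = 0.001848 m·K/W
  R'_cork board = ln(0.114/0.0581)/(2πk) = 0.6740/(2π·0.0383) = 2.801 m·K/W
  R'_conv,out = 1/(2πr h) = 1/(2π·0.114·17.3) = 0.08070 m·K/W
ΣR = 0.003252 + 0.001848 + 2.801 + 0.08070 = 2.887 m·K/W
Q' = ΔT/ΣR = (-152 °C − 19.7 °C)/2.887 = -59.5 W/m
(Negative Q' ⇒ heat flows inward; heat gain = 59.5 W/m.)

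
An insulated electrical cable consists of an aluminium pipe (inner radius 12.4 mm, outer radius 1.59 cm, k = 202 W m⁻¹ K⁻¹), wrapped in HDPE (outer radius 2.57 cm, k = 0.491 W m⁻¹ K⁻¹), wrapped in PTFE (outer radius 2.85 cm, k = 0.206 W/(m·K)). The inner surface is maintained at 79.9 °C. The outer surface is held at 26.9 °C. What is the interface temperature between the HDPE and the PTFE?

Treat each layer as a resistance in series:
  R'_aluminium = ln(0.0159/0.0124)/(2πk) = 0.2486/(2π·202) = 1.959×10^-4 m·K/W
  R'_HDPE = ln(0.0257/0.0159)/(2πk) = 0.4802/(2π·0.491) = 0.1556 m·K/W
  R'_PTFE = ln(0.0285/0.0257)/(2πk) = 0.1034/(2π·0.206) = 0.07990 m·K/W
ΣR = 1.959×10^-4 + 0.1556 + 0.07990 = 0.2357 m·K/W
Q' = ΔT/ΣR = (79.9 °C − 26.9 °C)/0.2357 = 224.9 W/m
From the inner boundary to the HDPE/PTFE interface, ΣR_partial = 0.1558 m·K/W.
T_interface = T_in − Q'·ΣR_partial = 79.9 °C − (224.9)(0.1558) = 44.9 °C

T = 44.9 °C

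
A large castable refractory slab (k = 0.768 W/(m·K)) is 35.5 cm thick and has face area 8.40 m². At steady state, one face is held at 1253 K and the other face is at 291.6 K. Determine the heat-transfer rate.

Q = 17500 W

Q = kA·ΔT/L = 0.768 × 8.40 × |1253 K − 291.6 K| / 0.355 = 17500 W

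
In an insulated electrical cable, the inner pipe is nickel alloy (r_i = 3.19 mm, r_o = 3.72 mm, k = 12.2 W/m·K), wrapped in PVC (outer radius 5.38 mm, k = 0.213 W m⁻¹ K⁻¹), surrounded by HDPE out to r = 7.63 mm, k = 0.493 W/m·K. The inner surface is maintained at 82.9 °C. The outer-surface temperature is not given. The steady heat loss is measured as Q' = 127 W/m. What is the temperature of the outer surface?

T_out = 33.3 °C

Sum the resistances:
  R'_nickel alloy = ln(0.00372/0.00319)/(2πk) = 0.1537/(2π·12.2) = 0.002005 m·K/W
  R'_PVC = ln(0.00538/0.00372)/(2πk) = 0.3690/(2π·0.213) = 0.2757 m·K/W
  R'_HDPE = ln(0.00763/0.00538)/(2πk) = 0.3494/(2π·0.493) = 0.1128 m·K/W
ΣR = 0.3905 m·K/W
ΔT = Q'·ΣR = 127 × 0.3905 = 49.59 K
Heat flows outward, so T_out = T_in − ΔT = 82.9 − 49.59 = 33.3 °C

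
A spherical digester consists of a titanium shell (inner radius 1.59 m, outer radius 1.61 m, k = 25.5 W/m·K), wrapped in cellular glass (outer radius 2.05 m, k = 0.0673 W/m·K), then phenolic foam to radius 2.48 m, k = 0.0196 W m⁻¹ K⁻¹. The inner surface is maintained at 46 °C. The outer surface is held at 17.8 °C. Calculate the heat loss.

Q = 56.3 W

Series thermal resistances, inner to outer:
  R_titanium = (1/1.59 − 1/1.61)/(4πk) = 0.007813/(4π·25.5) = 2.438×10^-5 K/W
  R_cellular glass = (1/1.61 − 1/2.05)/(4πk) = 0.1333/(4π·0.0673) = 0.1576 K/W
  R_phenolic foam = (1/2.05 − 1/2.48)/(4πk) = 0.08458/(4π·0.0196) = 0.3434 K/W
ΣR = 2.438×10^-5 + 0.1576 + 0.3434 = 0.5010 K/W
Q = ΔT/ΣR = (46 °C − 17.8 °C)/0.5010 = 56.3 W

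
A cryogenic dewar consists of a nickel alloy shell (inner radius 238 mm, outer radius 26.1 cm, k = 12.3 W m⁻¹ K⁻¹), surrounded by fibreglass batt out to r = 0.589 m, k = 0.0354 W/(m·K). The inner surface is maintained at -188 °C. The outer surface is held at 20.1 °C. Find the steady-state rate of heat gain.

Treat each layer as a resistance in series:
  R_nickel alloy = (1/0.238 − 1/0.261)/(4πk) = 0.3703/(4π·12.3) = 0.002395 K/W
  R_fibreglass batt = (1/0.261 − 1/0.589)/(4πk) = 2.134/(4π·0.0354) = 4.796 K/W
ΣR = 0.002395 + 4.796 = 4.798 K/W
Q = ΔT/ΣR = (-188 °C − 20.1 °C)/4.798 = -43.4 W
(Negative Q ⇒ heat flows inward; heat gain = 43.4 W.)

Q = 43.4 W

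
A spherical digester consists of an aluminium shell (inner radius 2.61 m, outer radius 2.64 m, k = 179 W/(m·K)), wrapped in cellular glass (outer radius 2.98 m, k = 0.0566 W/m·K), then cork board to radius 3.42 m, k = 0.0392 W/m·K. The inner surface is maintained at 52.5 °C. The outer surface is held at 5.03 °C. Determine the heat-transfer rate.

Series thermal resistances, inner to outer:
  R_aluminium = (1/2.61 − 1/2.64)/(4πk) = 0.004354/(4π·179) = 1.936×10^-6 K/W
  R_cellular glass = (1/2.64 − 1/2.98)/(4πk) = 0.04322/(4π·0.0566) = 0.06076 K/W
  R_cork board = (1/2.98 − 1/3.42)/(4πk) = 0.04317/(4π·0.0392) = 0.08764 K/W
ΣR = 1.936×10^-6 + 0.06076 + 0.08764 = 0.1484 K/W
Q = ΔT/ΣR = (52.5 °C − 5.03 °C)/0.1484 = 320 W

Q = 320 W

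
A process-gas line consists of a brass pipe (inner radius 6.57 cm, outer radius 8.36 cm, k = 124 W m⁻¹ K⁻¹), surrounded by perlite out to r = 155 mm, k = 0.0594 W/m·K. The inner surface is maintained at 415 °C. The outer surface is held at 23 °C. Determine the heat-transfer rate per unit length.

Treat each layer as a resistance in series:
  R'_brass = ln(0.0836/0.0657)/(2πk) = 0.2409/(2π·124) = 3.093×10^-4 m·K/W
  R'_perlite = ln(0.155/0.0836)/(2πk) = 0.6174/(2π·0.0594) = 1.654 m·K/W
ΣR = 3.093×10^-4 + 1.654 = 1.654 m·K/W
Q' = ΔT/ΣR = (415 °C − 23 °C)/1.654 = 237 W/m

Q' = 237 W/m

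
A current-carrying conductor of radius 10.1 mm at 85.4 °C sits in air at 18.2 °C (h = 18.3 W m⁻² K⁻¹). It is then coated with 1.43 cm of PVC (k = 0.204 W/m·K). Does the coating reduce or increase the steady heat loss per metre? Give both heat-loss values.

reduces: 78.0 → 64.3 W/m

Critical radius for a cylinder: r_cr = k/h = 0.0111 m = 1.11 cm.
Outer radius after coating: r₂ = 0.0101 + 0.0143 = 0.0244 m.
r₁ < r_cr < r₂: heat loss rises to a maximum at r_cr then falls. Whether the coating helps depends on whether Q(r₂) has dropped back below Q(r₁).
Bare: R = 1/(2πr₁h) = 0.8611 m·K/W; Q = 67.2/0.8611 = 78.0 W/m.
Coated: R = R_cond + R_conv = 1.045 m·K/W; Q = 67.2/1.045 = 64.3 W/m.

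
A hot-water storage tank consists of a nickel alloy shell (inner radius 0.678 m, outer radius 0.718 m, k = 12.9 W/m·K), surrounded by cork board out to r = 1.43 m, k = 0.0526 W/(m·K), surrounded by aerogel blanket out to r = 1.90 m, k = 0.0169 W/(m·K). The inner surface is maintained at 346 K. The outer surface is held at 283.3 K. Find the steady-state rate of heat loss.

Q = 33.6 W

Series thermal resistances, inner to outer:
  R_nickel alloy = (1/0.678 − 1/0.718)/(4πk) = 0.08217/(4π·12.9) = 5.069×10^-4 K/W
  R_cork board = (1/0.718 − 1/1.43)/(4πk) = 0.6935/(4π·0.0526) = 1.049 K/W
  R_aerogel blanket = (1/1.43 − 1/1.90)/(4πk) = 0.1730/(4π·0.0169) = 0.8145 K/W
ΣR = 5.069×10^-4 + 1.049 + 0.8145 = 1.864 K/W
Q = ΔT/ΣR = (346 K − 283.3 K)/1.864 = 33.6 W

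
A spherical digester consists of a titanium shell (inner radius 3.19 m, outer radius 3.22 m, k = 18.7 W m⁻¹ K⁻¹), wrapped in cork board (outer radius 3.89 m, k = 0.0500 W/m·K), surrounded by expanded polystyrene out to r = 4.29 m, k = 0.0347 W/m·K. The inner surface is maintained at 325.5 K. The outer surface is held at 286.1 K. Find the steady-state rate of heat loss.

Q = 281 W

Treat each layer as a resistance in series:
  R_titanium = (1/3.19 − 1/3.22)/(4πk) = 0.002921/(4π·18.7) = 1.243×10^-5 K/W
  R_cork board = (1/3.22 − 1/3.89)/(4πk) = 0.05349/(4π·0.0500) = 0.08513 K/W
  R_expanded polystyrene = (1/3.89 − 1/4.29)/(4πk) = 0.02397/(4π·0.0347) = 0.05497 K/W
ΣR = 1.243×10^-5 + 0.08513 + 0.05497 = 0.1401 K/W
Q = ΔT/ΣR = (325.5 K − 286.1 K)/0.1401 = 281 W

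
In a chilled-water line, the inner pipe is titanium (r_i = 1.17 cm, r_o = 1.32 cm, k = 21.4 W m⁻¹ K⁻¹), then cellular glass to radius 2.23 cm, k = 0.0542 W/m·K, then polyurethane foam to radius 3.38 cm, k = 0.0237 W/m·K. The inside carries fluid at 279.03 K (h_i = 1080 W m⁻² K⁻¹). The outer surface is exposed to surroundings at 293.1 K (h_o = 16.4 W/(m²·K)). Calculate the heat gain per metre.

Q' = 3.04 W/m

Series thermal resistances, inner to outer:
  R'_conv,in = 1/(2πr h) = 1/(2π·0.0117·1080) = 0.01260 m·K/W
  R'_titanium = ln(0.0132/0.0117)/(2πk) = 0.1206/(2π·21.4) = 8.971×10^-4 m·K/W
  R'_cellular glass = ln(0.0223/0.0132)/(2πk) = 0.5244/(2π·0.0542) = 1.540 m·K/W
  R'_polyurethane foam = ln(0.0338/0.0223)/(2πk) = 0.4159/(2π·0.0237) = 2.793 m·K/W
  R'_conv,out = 1/(2πr h) = 1/(2π·0.0338·16.4) = 0.2871 m·K/W
ΣR = 0.01260 + 8.971×10^-4 + 1.540 + 2.793 + 0.2871 = 4.634 m·K/W
Q' = ΔT/ΣR = (279.03 K − 293.1 K)/4.634 = -3.04 W/m
(Negative Q' ⇒ heat flows inward; heat gain = 3.04 W/m.)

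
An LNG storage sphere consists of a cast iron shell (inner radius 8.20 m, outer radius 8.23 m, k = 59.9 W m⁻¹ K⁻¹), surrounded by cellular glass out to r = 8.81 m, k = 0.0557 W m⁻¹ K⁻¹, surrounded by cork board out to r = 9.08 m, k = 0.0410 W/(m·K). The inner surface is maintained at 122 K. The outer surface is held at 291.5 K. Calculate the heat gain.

Series thermal resistances, inner to outer:
  R_cast iron = (1/8.20 − 1/8.23)/(4πk) = 4.445×10^-4/(4π·59.9) = 5.906×10^-7 K/W
  R_cellular glass = (1/8.23 − 1/8.81)/(4πk) = 0.007999/(4π·0.0557) = 0.01143 K/W
  R_cork board = (1/8.81 − 1/9.08)/(4πk) = 0.003375/(4π·0.0410) = 0.006551 K/W
ΣR = 5.906×10^-7 + 0.01143 + 0.006551 = 0.01798 K/W
Q = ΔT/ΣR = (122 K − 291.5 K)/0.01798 = -9430 W
(Negative Q ⇒ heat flows inward; heat gain = 9430 W.)

Q = 9430 W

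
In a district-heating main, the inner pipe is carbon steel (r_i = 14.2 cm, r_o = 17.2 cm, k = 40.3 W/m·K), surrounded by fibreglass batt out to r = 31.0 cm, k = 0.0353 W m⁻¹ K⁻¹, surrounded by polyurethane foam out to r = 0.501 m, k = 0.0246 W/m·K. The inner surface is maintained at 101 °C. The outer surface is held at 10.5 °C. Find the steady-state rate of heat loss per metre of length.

Series thermal resistances, inner to outer:
  R'_carbon steel = ln(0.172/0.142)/(2πk) = 0.1917/(2π·40.3) = 7.569×10^-4 m·K/W
  R'_fibreglass batt = ln(0.310/0.172)/(2πk) = 0.5891/(2π·0.0353) = 2.656 m·K/W
  R'_polyurethane foam = ln(0.501/0.310)/(2πk) = 0.4800/(2π·0.0246) = 3.106 m·K/W
ΣR = 7.569×10^-4 + 2.656 + 3.106 = 5.763 m·K/W
Q' = ΔT/ΣR = (101 °C − 10.5 °C)/5.763 = 15.7 W/m

Q' = 15.7 W/m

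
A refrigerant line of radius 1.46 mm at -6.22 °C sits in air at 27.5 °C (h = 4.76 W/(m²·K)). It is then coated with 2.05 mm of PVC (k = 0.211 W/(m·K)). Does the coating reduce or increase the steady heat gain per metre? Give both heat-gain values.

Critical radius for a cylinder: r_cr = k/h = 0.0443 m = 4.43 cm.
Outer radius after coating: r₂ = 0.00146 + 0.00205 = 0.00351 m.
Since r₁ < r_cr and r₂ ≤ r_cr, the coating moves toward the maximum at r_cr — heat gain rises.
Bare: R = 1/(2πr₁h) = 22.90 m·K/W; Q = 33.72/22.90 = 1.47 W/m.
Coated: R = R_cond + R_conv = 10.19 m·K/W; Q = 33.72/10.19 = 3.31 W/m.

increases: 1.47 → 3.31 W/m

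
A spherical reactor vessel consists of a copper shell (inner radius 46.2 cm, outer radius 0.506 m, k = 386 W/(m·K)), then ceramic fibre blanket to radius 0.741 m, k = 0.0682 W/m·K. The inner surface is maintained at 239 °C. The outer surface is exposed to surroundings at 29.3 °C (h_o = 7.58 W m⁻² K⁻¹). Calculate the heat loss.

Q = 279 W

Treat each layer as a resistance in series:
  R_copper = (1/0.462 − 1/0.506)/(4πk) = 0.1882/(4π·386) = 3.880×10^-5 K/W
  R_ceramic fibre blanket = (1/0.506 − 1/0.741)/(4πk) = 0.6268/(4π·0.0682) = 0.7313 K/W
  R_conv,out = 1/(4πr²h) = 1/(4π·0.741²·7.58) = 0.01912 K/W
ΣR = 3.880×10^-5 + 0.7313 + 0.01912 = 0.7505 K/W
Q = ΔT/ΣR = (239 °C − 29.3 °C)/0.7505 = 279 W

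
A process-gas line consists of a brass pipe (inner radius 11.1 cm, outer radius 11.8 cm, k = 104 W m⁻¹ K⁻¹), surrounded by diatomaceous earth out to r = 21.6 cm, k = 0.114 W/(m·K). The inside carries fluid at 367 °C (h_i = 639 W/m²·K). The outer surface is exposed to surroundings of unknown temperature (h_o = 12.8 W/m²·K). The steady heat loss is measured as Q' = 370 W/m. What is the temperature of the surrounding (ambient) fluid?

T_out = 32.5 °C

Sum the resistances:
  R'_conv,in = 1/(2πr h) = 1/(2π·0.111·639) = 0.002244 m·K/W
  R'_brass = ln(0.118/0.111)/(2πk) = 0.06115/(2π·104) = 9.359×10^-5 m·K/W
  R'_diatomaceous earth = ln(0.216/0.118)/(2πk) = 0.6046/(2π·0.114) = 0.8441 m·K/W
  R'_conv,out = 1/(2πr h) = 1/(2π·0.216·12.8) = 0.05756 m·K/W
ΣR = 0.9040 m·K/W
ΔT = Q'·ΣR = 370 × 0.9040 = 334.5 K
Heat flows outward, so T_out = T_in − ΔT = 367 − 334.5 = 32.5 °C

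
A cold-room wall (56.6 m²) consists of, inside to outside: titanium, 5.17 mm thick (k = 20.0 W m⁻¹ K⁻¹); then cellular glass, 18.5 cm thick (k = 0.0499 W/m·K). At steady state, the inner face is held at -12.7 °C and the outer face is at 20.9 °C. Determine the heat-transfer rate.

Series thermal resistances, inner to outer:
  R_titanium = L/(kA) = 0.00517/(20.0·56.6) = 4.567×10^-6 K/W
  R_cellular glass = L/(kA) = 0.185/(0.0499·56.6) = 0.06550 K/W
ΣR = 4.567×10^-6 + 0.06550 = 0.06550 K/W
Q = ΔT/ΣR = (-12.7 °C − 20.9 °C)/0.06550 = -513 W
(Negative Q ⇒ heat flows inward; heat gain = 513 W.)

Q = 513 W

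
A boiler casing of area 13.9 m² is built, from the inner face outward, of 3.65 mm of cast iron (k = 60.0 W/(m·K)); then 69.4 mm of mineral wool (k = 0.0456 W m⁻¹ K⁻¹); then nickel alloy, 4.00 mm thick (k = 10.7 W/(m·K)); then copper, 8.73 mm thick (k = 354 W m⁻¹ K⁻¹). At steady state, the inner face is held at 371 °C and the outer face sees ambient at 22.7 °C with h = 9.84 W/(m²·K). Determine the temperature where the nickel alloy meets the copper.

Series thermal resistances, inner to outer:
  R_cast iron = L/(kA) = 0.00365/(60.0·13.9) = 4.376×10^-6 K/W
  R_mineral wool = L/(kA) = 0.0694/(0.0456·13.9) = 0.1095 K/W
  R_nickel alloy = L/(kA) = 0.00400/(10.7·13.9) = 2.689×10^-5 K/W
  R_copper = L/(kA) = 0.00873/(354·13.9) = 1.774×10^-6 K/W
  R_conv,out = 1/(hA) = 1/(9.84·13.9) = 0.007311 K/W
ΣR = 4.376×10^-6 + 0.1095 + 2.689×10^-5 + 1.774×10^-6 + 0.007311 = 0.1168 K/W
Q = ΔT/ΣR = (371 °C − 22.7 °C)/0.1168 = 2982 W
From the inner boundary to the nickel alloy/copper interface, ΣR_partial = 0.1095 K/W.
T_interface = T_in − Q·ΣR_partial = 371 °C − (2982)(0.1095) = 44.5 °C

T = 44.5 °C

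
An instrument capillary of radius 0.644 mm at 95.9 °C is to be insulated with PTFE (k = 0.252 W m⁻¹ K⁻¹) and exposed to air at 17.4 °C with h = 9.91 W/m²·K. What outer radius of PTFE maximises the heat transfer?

r_cr = 2.54 cm

For a cylinder, r_cr = k_ins/h = 0.252/9.91 = 0.0254 m = 2.54 cm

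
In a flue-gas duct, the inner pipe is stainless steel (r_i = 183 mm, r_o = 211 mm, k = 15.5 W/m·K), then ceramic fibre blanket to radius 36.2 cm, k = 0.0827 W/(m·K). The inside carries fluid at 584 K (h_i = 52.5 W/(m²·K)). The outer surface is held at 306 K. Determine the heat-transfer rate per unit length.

Treat each layer as a resistance in series:
  R'_conv,in = 1/(2πr h) = 1/(2π·0.183·52.5) = 0.01657 m·K/W
  R'_stainless steel = ln(0.211/0.183)/(2πk) = 0.1424/(2π·15.5) = 0.001462 m·K/W
  R'_ceramic fibre blanket = ln(0.362/0.211)/(2πk) = 0.5398/(2π·0.0827) = 1.039 m·K/W
ΣR = 0.01657 + 0.001462 + 1.039 = 1.057 m·K/W
Q' = ΔT/ΣR = (584 K − 306 K)/1.057 = 263 W/m

Q' = 263 W/m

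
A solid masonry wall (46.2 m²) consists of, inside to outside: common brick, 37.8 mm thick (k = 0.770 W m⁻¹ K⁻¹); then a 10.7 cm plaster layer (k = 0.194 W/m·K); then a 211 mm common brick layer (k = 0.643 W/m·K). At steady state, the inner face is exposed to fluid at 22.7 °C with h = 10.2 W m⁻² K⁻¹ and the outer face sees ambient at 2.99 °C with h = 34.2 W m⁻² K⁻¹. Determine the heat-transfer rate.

Q = 862 W

Resistance network (inner→outer):
  R_conv,in = 1/(hA) = 1/(10.2·46.2) = 0.002122 K/W
  R_common brick = L/(kA) = 0.0378/(0.770·46.2) = 0.001063 K/W
  R_plaster = L/(kA) = 0.107/(0.194·46.2) = 0.01194 K/W
  R_common brick = L/(kA) = 0.211/(0.643·46.2) = 0.007103 K/W
  R_conv,out = 1/(hA) = 1/(34.2·46.2) = 6.329×10^-4 K/W
ΣR = 0.002122 + 0.001063 + 0.01194 + 0.007103 + 6.329×10^-4 = 0.02286 K/W
Q = ΔT/ΣR = (22.7 °C − 2.99 °C)/0.02286 = 862 W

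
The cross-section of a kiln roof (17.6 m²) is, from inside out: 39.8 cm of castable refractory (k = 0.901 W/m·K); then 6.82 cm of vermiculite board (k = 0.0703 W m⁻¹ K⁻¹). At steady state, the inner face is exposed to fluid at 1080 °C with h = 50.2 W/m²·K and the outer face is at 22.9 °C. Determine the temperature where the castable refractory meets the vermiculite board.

Series thermal resistances, inner to outer:
  R_conv,in = 1/(hA) = 1/(50.2·17.6) = 0.001132 K/W
  R_castable refractory = L/(kA) = 0.398/(0.901·17.6) = 0.02510 K/W
  R_vermiculite board = L/(kA) = 0.0682/(0.0703·17.6) = 0.05512 K/W
ΣR = 0.001132 + 0.02510 + 0.05512 = 0.08135 K/W
Q = ΔT/ΣR = (1080 °C − 22.9 °C)/0.08135 = 12990 W
From the inner boundary to the castable refractory/vermiculite board interface, ΣR_partial = 0.02623 K/W.
T_interface = T_in − Q·ΣR_partial = 1080 °C − (12990)(0.02623) = 739 °C

T = 739 °C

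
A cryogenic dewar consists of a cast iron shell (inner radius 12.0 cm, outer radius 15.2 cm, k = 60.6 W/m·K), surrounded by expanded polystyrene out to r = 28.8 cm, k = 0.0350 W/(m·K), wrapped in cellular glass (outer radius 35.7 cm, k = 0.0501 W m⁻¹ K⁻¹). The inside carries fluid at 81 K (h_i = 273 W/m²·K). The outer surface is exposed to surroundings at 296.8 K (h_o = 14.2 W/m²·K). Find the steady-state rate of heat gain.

Series thermal resistances, inner to outer:
  R_conv,in = 1/(4πr²h) = 1/(4π·0.120²·273) = 0.02024 K/W
  R_cast iron = (1/0.120 − 1/0.152)/(4πk) = 1.754/(4π·60.6) = 0.002304 K/W
  R_expanded polystyrene = (1/0.152 − 1/0.288)/(4πk) = 3.107/(4π·0.0350) = 7.064 K/W
  R_cellular glass = (1/0.288 − 1/0.357)/(4πk) = 0.6711/(4π·0.0501) = 1.066 K/W
  R_conv,out = 1/(4πr²h) = 1/(4π·0.357²·14.2) = 0.04397 K/W
ΣR = 0.02024 + 0.002304 + 7.064 + 1.066 + 0.04397 = 8.197 K/W
Q = ΔT/ΣR = (81 K − 296.8 K)/8.197 = -26.3 W
(Negative Q ⇒ heat flows inward; heat gain = 26.3 W.)

Q = 26.3 W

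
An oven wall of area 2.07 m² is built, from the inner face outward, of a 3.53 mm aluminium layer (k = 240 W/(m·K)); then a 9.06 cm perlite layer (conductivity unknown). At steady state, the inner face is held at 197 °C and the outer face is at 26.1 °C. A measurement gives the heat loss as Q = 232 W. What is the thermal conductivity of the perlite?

k = 0.0594 W/m·K

ΣR = ΔT/Q = |197 − 26.1|/232 = 0.7366 K/W
Known resistances:
  R_aluminium = L/(kA) = 0.00353/(240·2.07) = 7.105×10^-6 K/W
R_perlite = ΣR − ΣR_known = 0.7366 − 7.105×10^-6 = 0.7366 K/W
L/(kA) = 0.7366 ⇒ k = 0.0906/(0.7366·2.07) = 0.0594 W/m·K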